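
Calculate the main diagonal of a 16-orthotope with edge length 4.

Diagonal = √16 · 4 = 16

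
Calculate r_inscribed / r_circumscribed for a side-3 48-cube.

For an n-cube of any side s, the inradius is s/2 and the circumradius is s√n/2, so the ratio is 1/√48 ≈ 0.144338.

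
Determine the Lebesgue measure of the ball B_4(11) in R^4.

The n-ball volume is π^(n/2)·r^n/Γ(n/2+1). With n=4, r=11: V = 14641·π^2/2 ≈ 72250.4.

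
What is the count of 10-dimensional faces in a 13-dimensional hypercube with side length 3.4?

f_10(13-cube) = (13 choose 10) · 2^3 = 2288.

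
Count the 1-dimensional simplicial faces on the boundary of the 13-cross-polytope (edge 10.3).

An n-cross-polytope has 2^(k+1)·C(n,k+1) k-faces. Here 2^2·C(13,2) = 4·78 = 312.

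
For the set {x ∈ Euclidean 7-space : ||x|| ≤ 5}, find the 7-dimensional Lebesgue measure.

The n-ball volume is π^(n/2)·r^n/Γ(n/2+1). With n=7, r=5: V = 250000·π^3/21 ≈ 369122.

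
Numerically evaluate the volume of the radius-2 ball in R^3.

V_3(2) = π^(3/2) · (2)^3 / Γ(3/2 + 1) = 32·π/3 ≈ 33.5103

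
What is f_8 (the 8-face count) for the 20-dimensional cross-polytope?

Each 8-face is the convex hull of 9 vertices, one chosen as ±e_i from each of 9 distinct axes: 2^9·C(20,9) = 85995520.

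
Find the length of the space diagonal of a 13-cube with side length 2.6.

Diagonal = √13 · 2.6 ≈ 9.37443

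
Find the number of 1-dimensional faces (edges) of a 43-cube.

Number of 1-faces = C(43,1)·2^(43-1) = 43·4398046511104 = 189115999977472.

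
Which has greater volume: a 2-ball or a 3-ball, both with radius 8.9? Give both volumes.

V_2(8.9) ≈ 248.846. V_3(8.9) ≈ 2952.97. The 3-ball is larger.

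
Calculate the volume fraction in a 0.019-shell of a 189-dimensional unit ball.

Shell fraction = 1 - (1-0.019)^189 ≈ 0.973366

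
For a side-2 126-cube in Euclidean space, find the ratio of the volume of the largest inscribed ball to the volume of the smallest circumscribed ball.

The radii are 2/2 and 2√126/2, so the volume ratio is (1/√126)^126 = 126^{-126/2} ≈ 4.74958e-133.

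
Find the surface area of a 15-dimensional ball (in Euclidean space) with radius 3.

S = n·V_n(r)/r = 15·V_15(3)/3 (volume-to-surface relation), giving 45349632·π^7/5005 ≈ 2.73665e+07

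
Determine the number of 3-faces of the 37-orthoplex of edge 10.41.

Number of 3-faces = 2^(3+1) · C(37,3+1) = 16 · 66045 = 1056720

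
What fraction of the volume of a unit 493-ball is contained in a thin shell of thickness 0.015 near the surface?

1 - (1-0.015)^493 ≈ 0.999419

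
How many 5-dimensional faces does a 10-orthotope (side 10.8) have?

f_5(10-cube) = (10 choose 5) · 2^5 = 8064.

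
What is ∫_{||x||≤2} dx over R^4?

Volume = π^{4/2}·(2)^4/Γ(3) = 8·π^2 ≈ 78.9568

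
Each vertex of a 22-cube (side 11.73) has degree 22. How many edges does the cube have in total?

An n-cube has n·2^(n-1) edges. With n = 22: 22·2097152 = 46137344.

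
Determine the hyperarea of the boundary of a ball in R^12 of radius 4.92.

|∂B_12(4.92)| ≈ 6.55185e+08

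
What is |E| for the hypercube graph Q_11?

An n-cube has n·2^(n-1) edges. With n = 11: 11·1024 = 11264.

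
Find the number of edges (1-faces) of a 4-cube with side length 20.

f_1(4-cube) = (4 choose 1) · 2^3 = 32.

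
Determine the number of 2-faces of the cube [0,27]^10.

An n-cube has C(n,k)·2^(n-k) k-faces. Here C(10,2)·2^8 = 45·256 = 11520.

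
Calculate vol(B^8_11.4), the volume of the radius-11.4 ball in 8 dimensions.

V_8(11.4) = π^(8/2) · (11.4)^8 / Γ(8/2 + 1) ≈ 1.15778e+09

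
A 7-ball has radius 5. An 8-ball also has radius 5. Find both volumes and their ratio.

V_7(5) ≈ 369122. V_8(5) ≈ 1.58543e+06. Ratio V_7/V_8 ≈ 0.2328.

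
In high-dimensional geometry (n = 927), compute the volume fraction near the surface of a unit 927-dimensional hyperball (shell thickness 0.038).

1 - (1-0.038)^927 ≈ 1 - 2.531e-16 ≈ (100 - 2.22e-14)%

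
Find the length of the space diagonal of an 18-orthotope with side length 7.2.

||(7.2,7.2,...,7.2)|| = √(18)·7.2 ≈ 30.547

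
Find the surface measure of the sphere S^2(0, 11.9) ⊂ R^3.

S = n·V_n(r)/r = 3·V_3(11.9)/11.9 (volume-to-surface relation), giving 4πr² = 4π·(11.9)² ≈ 1779.52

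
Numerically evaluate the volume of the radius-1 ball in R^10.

V_10(1) = π^(10/2) · (1)^10 / Γ(10/2 + 1) = π^5/120 ≈ 2.55016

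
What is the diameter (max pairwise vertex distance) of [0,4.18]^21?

The space diagonal of an n-cube of side s is s√n. Here 4.18·√21 ≈ 19.1552.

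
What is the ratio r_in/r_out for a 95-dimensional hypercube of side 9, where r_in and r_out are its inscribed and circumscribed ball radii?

For an n-cube of any side s, the inradius is s/2 and the circumradius is s√n/2, so the ratio is 1/√95 ≈ 0.102598.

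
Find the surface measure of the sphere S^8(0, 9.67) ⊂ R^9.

S_9(9.67) = 2·π^(9/2)·(9.67)^8 / Γ(9/2) ≈ 2.26972e+09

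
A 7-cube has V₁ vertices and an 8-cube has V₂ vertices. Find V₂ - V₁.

V₁ = 2^7 = 128. V₂ = 2^8 = 256. V₂ - V₁ = 128.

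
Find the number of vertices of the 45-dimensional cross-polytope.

The vertices are ±e_1, ..., ±e_45, so there are 2·45 = 90.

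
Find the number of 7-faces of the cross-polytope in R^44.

An n-cross-polytope has 2^(k+1)·C(n,k+1) k-faces. Here 2^8·C(44,8) = 256·177232627 = 45371552512.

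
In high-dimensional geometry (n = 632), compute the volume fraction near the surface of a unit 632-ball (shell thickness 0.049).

1 - (1-0.049)^632 ≈ 1 - 1.622e-14 ≈ (100 - 1.62e-12)%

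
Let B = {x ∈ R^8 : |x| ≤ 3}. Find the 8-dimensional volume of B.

The n-ball volume is π^(n/2)·r^n/Γ(n/2+1). With n=8, r=3: V = 2187·π^4/8 ≈ 26629.2.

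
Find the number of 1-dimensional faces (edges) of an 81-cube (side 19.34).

The 81-cube has n·2^(n-1) = 81·2^80 = 81·1208925819614629174706176 = 97922991388784963151200256 edges.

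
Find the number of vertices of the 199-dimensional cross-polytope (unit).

An n-cross-polytope has 2n vertices; here n = 199, giving 398.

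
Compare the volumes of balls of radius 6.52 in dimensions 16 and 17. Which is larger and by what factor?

V_16(6.52) ≈ 2.50981e+12, V_17(6.52) ≈ 9.80325e+12. The 17-ball is larger by a factor of 3.906.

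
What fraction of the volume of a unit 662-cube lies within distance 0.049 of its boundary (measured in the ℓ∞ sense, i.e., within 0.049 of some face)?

The inner cube has side 1-2·0.049 = 0.902 and volume (0.902)^662 ≈ 2.222e-30, so the shell holds 1 - 2.222e-30 of the volume.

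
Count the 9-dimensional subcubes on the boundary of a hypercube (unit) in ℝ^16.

Number of 9-faces = C(16,9) · 2^(16-9) = 11440 · 128 = 1464320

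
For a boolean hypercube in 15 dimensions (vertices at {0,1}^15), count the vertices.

Number of vertices = 2^15 = 32768.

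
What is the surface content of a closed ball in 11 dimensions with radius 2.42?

S_11(2.42) = 2·π^(11/2)·(2.42)^10 / Γ(11/2) ≈ 142775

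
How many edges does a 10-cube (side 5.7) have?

An n-cube has n·2^(n-1) edges. With n = 10: 10·512 = 5120.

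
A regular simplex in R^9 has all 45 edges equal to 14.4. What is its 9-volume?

V_9 = √(10) · 14.4^9 / (9! · 2^(9/2)) ≈ 10253.3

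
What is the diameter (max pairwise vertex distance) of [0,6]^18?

Diagonal = √18 · 6 ≈ 25.4558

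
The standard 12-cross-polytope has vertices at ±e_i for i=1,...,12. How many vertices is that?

Number of vertices = 2n = 24.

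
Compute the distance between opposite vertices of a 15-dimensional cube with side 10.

d = √(10² + 10² + ... + 10²) [15 terms] = √(15·10²) = 10√15 ≈ 38.7298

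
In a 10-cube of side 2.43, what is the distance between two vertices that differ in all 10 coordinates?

Diagonal = √10 · 2.43 ≈ 7.68433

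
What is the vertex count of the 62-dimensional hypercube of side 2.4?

The 62-cube has 2^62 = 4611686018427387904 vertices.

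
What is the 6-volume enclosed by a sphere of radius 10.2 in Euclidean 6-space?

V_6(10.2) = π^(6/2) · (10.2)^6 / Γ(6/2 + 1) ≈ 5.81968e+06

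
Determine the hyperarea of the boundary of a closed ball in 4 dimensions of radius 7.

The surface area of an n-ball is 2π^(n/2) r^(n-1) / Γ(n/2). For n=4, r=7: 686·π^2 ≈ 6770.55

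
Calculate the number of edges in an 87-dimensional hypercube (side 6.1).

Number of 1-faces = C(87,1)·2^(87-1) = 87·77371252455336267181195264 = 6731298963614255244763987968.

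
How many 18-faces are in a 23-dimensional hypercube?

Number of 18-faces = C(23,18) · 2^(23-18) = 33649 · 32 = 1076768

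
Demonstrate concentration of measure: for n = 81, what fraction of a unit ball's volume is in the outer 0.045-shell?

1 - (1-0.045)^81 ≈ 0.975997 ≈ 97.60%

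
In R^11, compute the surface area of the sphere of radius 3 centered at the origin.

S_11(3) = 2·π^(11/2)·(3)^10 / Γ(11/2) = 139968·π^5/35 ≈ 1.2238e+06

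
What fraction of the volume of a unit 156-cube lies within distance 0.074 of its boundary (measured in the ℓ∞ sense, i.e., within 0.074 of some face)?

1 - (1 - 2·0.074)^156 = 1 - 0.852^156 ≈ 1 - 1.408e-11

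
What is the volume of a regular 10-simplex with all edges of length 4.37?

V_10 = √(11) · 4.37^10 / (10! · 2^(10/2)) ≈ 0.0725434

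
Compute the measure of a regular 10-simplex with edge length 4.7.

Volume = 4.7^10 · √(11/2^10) / 10! ≈ 0.150232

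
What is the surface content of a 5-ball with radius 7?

The surface area of an n-ball is 2π^(n/2) r^(n-1) / Γ(n/2). For n=5, r=7: 19208·π^2/3 ≈ 63191.8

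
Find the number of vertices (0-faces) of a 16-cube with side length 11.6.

Number of 0-faces = C(16,0) · 2^(16-0) = 1 · 65536 = 65536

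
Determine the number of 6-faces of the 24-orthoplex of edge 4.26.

Number of 6-faces = 2^(6+1) · C(24,6+1) = 128 · 346104 = 44301312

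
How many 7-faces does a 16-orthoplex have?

Each 7-face is the convex hull of 8 vertices, one chosen as ±e_i from each of 8 distinct axes: 2^8·C(16,8) = 3294720.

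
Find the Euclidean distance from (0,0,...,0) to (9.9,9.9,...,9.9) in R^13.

||(9.9,9.9,...,9.9)|| = √(13)·9.9 ≈ 35.695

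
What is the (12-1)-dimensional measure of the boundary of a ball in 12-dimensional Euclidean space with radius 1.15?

S_12(1.15) = 2·π^(12/2)·(1.15)^11 / Γ(12/2) ≈ 74.546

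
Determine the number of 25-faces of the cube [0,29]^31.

Choose 25 of 31 axes to span the face (C(31,25) = 736281 ways), then fix each of the remaining 6 coordinates at one of its two extreme values (2^6 = 64 ways): 736281·64 = 47121984.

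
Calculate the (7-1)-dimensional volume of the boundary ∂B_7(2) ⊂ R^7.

S_7(2) = 2·π^(7/2)·(2)^6 / Γ(7/2) = 1024·π^3/15 ≈ 2116.7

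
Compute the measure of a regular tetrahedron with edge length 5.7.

Volume = (√2/12) · 5.7³ = 21.8252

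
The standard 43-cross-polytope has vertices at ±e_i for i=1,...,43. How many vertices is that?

The 43-dimensional cross-polytope has 2n = 2·43 = 86 vertices.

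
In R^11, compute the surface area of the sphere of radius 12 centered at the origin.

|∂B_11(12)| = 146767085568·π^5/35 ≈ 1.28325e+12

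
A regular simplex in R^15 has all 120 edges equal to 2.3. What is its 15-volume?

For a regular n-simplex with edge a, V = (a^n / n!)·√((n+1)/2^n). With a=2.3, n=15: V ≈ 4.5056e-09.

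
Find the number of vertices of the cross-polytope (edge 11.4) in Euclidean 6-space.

Each 0-face is the convex hull of 1 vertex, one chosen as ±e_i from each of 1 distinct axis: 2^1·C(6,1) = 12.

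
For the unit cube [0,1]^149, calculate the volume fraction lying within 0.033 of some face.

1 - (1 - 2·0.033)^149 = 1 - 0.934^149 ≈ 0.999962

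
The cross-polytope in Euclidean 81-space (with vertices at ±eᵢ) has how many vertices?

An n-cross-polytope has 2n vertices; here n = 81, giving 162.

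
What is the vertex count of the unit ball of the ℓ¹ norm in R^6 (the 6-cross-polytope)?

The 6-dimensional cross-polytope has 2n = 2·6 = 12 vertices.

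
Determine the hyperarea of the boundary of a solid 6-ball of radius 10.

S = n·V_n(r)/r = 6·V_6(10)/10 (volume-to-surface relation), giving 100000·π^3 ≈ 3.10063e+06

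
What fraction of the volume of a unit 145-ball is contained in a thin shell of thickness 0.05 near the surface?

1 - (1-0.05)^145 ≈ 0.999411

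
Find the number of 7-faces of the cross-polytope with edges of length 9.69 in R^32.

Each 7-face is the convex hull of 8 vertices, one chosen as ±e_i from each of 8 distinct axes: 2^8·C(32,8) = 2692684800.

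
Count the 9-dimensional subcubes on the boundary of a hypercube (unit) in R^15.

f_9(15-cube) = (15 choose 9) · 2^6 = 320320.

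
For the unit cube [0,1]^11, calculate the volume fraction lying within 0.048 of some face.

Shell fraction = 1 - (1-0.096)^11 ≈ 0.670502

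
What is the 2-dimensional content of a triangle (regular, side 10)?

Area = (√3/4) · 10² = 43.3013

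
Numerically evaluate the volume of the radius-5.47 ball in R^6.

Volume = π^{6/2}·(5.47)^6/Γ(4) ≈ 138427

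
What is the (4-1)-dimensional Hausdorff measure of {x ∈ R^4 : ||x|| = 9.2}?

S = n·V_n(r)/r = 4·V_4(9.2)/9.2 (volume-to-surface relation), giving 15370.7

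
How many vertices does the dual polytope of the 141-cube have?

The vertices are ±e_1, ..., ±e_141, so there are 2·141 = 282.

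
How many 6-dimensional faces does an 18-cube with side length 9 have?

An n-cube has C(n,k)·2^(n-k) k-faces. Here C(18,6)·2^12 = 18564·4096 = 76038144.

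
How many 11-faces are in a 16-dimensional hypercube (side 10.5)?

An n-cube has C(n,k)·2^(n-k) k-faces. Here C(16,11)·2^5 = 4368·32 = 139776.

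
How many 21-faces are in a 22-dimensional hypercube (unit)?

An n-cube has C(n,k)·2^(n-k) k-faces. Here C(22,21)·2^1 = 22·2 = 44.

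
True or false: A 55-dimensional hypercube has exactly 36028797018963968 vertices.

True. The 55-cube has 2^55 = 36028797018963968 vertices.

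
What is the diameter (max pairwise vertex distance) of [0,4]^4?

d = √(4² + 4² + ... + 4²) [4 terms] = √(4·4²) = 4√4 = 8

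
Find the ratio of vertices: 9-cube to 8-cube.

The 9-cube has 2^9 = 512 vertices. The 8-cube has 2^8 = 256 vertices. Ratio: 512/256 = 2.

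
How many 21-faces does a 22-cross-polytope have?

Each 21-face is the convex hull of 22 vertices, one chosen as ±e_i from each of 22 distinct axes: 2^22·C(22,22) = 4194304.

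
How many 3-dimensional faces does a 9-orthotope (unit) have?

Choose 3 of 9 axes to span the face (C(9,3) = 84 ways), then fix each of the remaining 6 coordinates at one of its two extreme values (2^6 = 64 ways): 84·64 = 5376.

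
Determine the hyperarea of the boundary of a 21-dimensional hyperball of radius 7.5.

S = n·V_n(r)/r = 21·V_21(7.5)/7.5 (volume-to-surface relation), giving 164210208892822265625·π^10/165541376 ≈ 9.2895e+16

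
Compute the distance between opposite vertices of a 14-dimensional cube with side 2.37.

||(2.37,2.37,...,2.37)|| = √(14)·2.37 ≈ 8.86773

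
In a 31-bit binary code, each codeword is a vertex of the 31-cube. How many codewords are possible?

An n-cube has 2^n vertices; for n = 31 that is 2^31 = 2147483648.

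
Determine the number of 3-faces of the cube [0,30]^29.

An n-cube has C(n,k)·2^(n-k) k-faces. Here C(29,3)·2^26 = 3654·67108864 = 245215789056.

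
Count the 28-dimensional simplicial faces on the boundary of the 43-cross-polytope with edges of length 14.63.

An n-cross-polytope has 2^(k+1)·C(n,k+1) k-faces. Here 2^29·C(43,29) = 536870912·78378960360 = 42079383930085048320.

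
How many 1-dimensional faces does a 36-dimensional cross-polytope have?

Number of 1-faces = 2^(1+1) · C(36,1+1) = 4 · 630 = 2520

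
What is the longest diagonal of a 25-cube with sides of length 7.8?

Diagonal = √25 · 7.8 = 39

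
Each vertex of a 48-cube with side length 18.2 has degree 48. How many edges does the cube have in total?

Each of the 2^48 = 281474976710656 vertices has degree 48; total edges = 48·2^48/2 = 6755399441055744.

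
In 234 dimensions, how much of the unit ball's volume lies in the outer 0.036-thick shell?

V(inner)/V(outer) = ((1-0.036)/1)^234 ≈ 0.0001879, so the shell fraction is 0.999812.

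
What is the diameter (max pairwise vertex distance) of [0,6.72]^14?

Diagonal = √14 · 6.72 ≈ 25.1439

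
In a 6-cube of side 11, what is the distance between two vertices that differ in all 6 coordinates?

Diagonal = √6 · 11 ≈ 26.9444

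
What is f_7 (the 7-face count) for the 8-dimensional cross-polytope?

f_7(8-orthoplex) = 2^8 · (8 choose 8) = 256.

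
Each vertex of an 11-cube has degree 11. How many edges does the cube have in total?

An n-cube has n·2^(n-1) edges. With n = 11: 11·1024 = 11264.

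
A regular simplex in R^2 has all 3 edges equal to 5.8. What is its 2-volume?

Area = (√3/4) · 5.8² = 14.5665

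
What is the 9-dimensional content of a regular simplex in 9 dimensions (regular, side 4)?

For a regular n-simplex with edge a, V = (a^n / n!)·√((n+1)/2^n). With a=4, n=9: V ≈ 0.100958.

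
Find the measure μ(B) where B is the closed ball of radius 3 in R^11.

The n-ball volume is π^(n/2)·r^n/Γ(n/2+1). With n=11, r=3: V = 419904·π^5/385 ≈ 333763.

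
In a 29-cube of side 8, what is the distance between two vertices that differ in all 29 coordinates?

Diagonal = √29 · 8 ≈ 43.0813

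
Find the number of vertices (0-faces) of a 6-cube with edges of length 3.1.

An n-cube has C(n,k)·2^(n-k) k-faces. Here C(6,0)·2^6 = 1·64 = 64.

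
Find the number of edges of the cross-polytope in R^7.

Each 1-face is the convex hull of 2 vertices, one chosen as ±e_i from each of 2 distinct axes: 2^2·C(7,2) = 84.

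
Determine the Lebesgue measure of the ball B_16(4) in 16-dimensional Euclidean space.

V = 33554432·π^8/315 ≈ 1.01074e+09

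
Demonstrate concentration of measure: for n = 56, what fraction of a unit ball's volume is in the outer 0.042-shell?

1 - (1-0.042)^56 ≈ 0.909538 ≈ 90.95%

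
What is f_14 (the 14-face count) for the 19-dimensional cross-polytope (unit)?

Each 14-face is the convex hull of 15 vertices, one chosen as ±e_i from each of 15 distinct axes: 2^15·C(19,15) = 127008768.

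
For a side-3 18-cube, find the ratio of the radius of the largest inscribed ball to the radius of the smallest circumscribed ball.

r_in = 3/2 (half the side); r_out = 3√18/2 (half the diagonal). Ratio = 1/√18 ≈ 0.235702.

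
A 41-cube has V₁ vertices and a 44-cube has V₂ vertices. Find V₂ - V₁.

V₁ = 2^41 = 2199023255552. V₂ = 2^44 = 17592186044416. V₂ - V₁ = 15393162788864.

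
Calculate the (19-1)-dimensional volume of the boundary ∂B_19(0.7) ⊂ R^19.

S = n·V_n(r)/r = 19·V_19(0.7)/0.7 (volume-to-surface relation), giving 0.00144247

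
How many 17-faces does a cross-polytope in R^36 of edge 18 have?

An n-cross-polytope has 2^(k+1)·C(n,k+1) k-faces. Here 2^18·C(36,18) = 262144·9075135300 = 2378992268083200.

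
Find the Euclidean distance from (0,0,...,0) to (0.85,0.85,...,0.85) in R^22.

d = √(0.85² + 0.85² + ... + 0.85²) [22 terms] = √(22·0.85²) = 0.85√22 ≈ 3.98685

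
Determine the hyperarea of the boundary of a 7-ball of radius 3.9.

S = n·V_n(r)/r = 7·V_7(3.9)/3.9 (volume-to-surface relation), giving 116377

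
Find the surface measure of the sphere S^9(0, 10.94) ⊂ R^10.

S = n·V_n(r)/r = 10·V_10(10.94)/10.94 (volume-to-surface relation), giving 5.72432e+10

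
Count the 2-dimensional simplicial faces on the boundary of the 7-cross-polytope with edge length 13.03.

An n-cross-polytope has 2^(k+1)·C(n,k+1) k-faces. Here 2^3·C(7,3) = 8·35 = 280.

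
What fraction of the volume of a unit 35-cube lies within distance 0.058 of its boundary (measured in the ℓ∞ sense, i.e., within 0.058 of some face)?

1 - (1 - 2·0.058)^35 = 1 - 0.884^35 ≈ 0.986639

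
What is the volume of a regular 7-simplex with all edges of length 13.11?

V = (13.11^7 / 7!) · √((7+1) / 2^7) ≈ 3301.63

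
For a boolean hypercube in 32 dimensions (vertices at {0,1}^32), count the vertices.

Number of vertices = 2^32 = 4294967296.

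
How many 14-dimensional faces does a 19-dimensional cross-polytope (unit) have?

Number of 14-faces = 2^(14+1) · C(19,14+1) = 32768 · 3876 = 127008768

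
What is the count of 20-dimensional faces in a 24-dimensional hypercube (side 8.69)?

Choose 20 of 24 axes to span the face (C(24,20) = 10626 ways), then fix each of the remaining 4 coordinates at one of its two extreme values (2^4 = 16 ways): 10626·16 = 170016.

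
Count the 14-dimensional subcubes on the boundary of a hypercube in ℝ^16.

Choose 14 of 16 axes to span the face (C(16,14) = 120 ways), then fix each of the remaining 2 coordinates at one of its two extreme values (2^2 = 4 ways): 120·4 = 480.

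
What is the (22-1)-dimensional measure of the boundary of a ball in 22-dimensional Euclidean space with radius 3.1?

|∂B_22(3.1)| ≈ 3.37685e+09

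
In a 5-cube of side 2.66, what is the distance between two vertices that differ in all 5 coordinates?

The space diagonal of an n-cube of side s is s√n. Here 2.66·√5 ≈ 5.94794.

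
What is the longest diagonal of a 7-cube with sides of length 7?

The space diagonal of an n-cube of side s is s√n. Here 7·√7 ≈ 18.5203.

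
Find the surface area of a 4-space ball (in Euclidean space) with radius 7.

S_4(7) = 2·π^(4/2)·(7)^3 / Γ(4/2) = 686·π^2 ≈ 6770.55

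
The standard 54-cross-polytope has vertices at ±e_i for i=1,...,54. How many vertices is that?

Number of vertices = 2n = 108.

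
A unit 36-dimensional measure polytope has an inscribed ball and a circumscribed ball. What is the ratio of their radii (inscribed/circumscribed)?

Ratio = (s/2)/(s√36/2) = 36^(-1/2) ≈ 0.166667.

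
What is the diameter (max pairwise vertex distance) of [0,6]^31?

Diagonal = √31 · 6 ≈ 33.4066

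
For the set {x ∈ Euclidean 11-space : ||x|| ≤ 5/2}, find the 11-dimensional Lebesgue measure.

The n-ball volume is π^(n/2)·r^n/Γ(n/2+1). With n=11, r=5/2: V = 9765625·π^5/66528 ≈ 44920.5.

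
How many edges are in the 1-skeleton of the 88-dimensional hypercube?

Number of 1-faces = C(88,1)·2^(88-1) = 88·154742504910672534362390528 = 13617340432139183023890366464.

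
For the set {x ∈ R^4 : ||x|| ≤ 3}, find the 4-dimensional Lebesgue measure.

The n-ball volume is π^(n/2)·r^n/Γ(n/2+1). With n=4, r=3: V = 81·π^2/2 ≈ 399.719.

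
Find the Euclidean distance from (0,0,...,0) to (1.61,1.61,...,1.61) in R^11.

d = √(1.61² + 1.61² + ... + 1.61²) [11 terms] = √(11·1.61²) = 1.61√11 ≈ 5.33977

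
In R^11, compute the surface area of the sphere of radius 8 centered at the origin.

S_11(8) = 2·π^(11/2)·(8)^10 / Γ(11/2) = 68719476736·π^5/945 ≈ 2.22535e+10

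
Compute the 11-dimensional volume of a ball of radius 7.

V = 18078415936·π^5/1485 ≈ 3.72549e+09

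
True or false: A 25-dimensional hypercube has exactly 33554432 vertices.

True. The 25-cube has 2^25 = 33554432 vertices.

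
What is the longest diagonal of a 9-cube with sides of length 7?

||(7,7,...,7)|| = √(9)·7 = 21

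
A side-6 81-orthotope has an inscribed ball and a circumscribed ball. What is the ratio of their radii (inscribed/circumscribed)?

r_in = 6/2 (half the side); r_out = 6√81/2 (half the diagonal). Ratio = 1/√81 ≈ 0.111111.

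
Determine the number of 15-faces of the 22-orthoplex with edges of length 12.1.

f_15(22-orthoplex) = 2^16 · (22 choose 16) = 4889837568.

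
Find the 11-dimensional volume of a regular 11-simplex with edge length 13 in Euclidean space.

For a regular n-simplex with edge a, V = (a^n / n!)·√((n+1)/2^n). With a=13, n=11: V ≈ 3436.74.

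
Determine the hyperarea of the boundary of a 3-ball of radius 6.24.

S = n·V_n(r)/r = 3·V_3(6.24)/6.24 (volume-to-surface relation), giving 4πr² = 4π·(6.24)² ≈ 489.304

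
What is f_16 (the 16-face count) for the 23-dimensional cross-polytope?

An n-cross-polytope has 2^(k+1)·C(n,k+1) k-faces. Here 2^17·C(23,17) = 131072·100947 = 13231325184.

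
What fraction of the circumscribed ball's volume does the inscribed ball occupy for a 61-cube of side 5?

The radii are 5/2 and 5√61/2, so the volume ratio is (1/√61)^61 = 61^{-61/2} ≈ 3.52728e-55.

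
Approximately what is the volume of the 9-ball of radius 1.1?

The n-ball volume is π^(n/2)·r^n/Γ(n/2+1). With n=9, r=1.1: V ≈ 7.77771.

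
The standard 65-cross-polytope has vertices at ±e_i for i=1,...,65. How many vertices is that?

An n-cross-polytope has 2n vertices; here n = 65, giving 130.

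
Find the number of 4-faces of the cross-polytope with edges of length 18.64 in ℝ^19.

Each 4-face is the convex hull of 5 vertices, one chosen as ±e_i from each of 5 distinct axes: 2^5·C(19,5) = 372096.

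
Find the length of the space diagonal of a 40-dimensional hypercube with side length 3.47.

d = √(3.47² + 3.47² + ... + 3.47²) [40 terms] = √(40·3.47²) = 3.47√40 ≈ 21.9462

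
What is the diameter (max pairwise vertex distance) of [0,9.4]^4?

The space diagonal of an n-cube of side s is s√n. Here 9.4·√4 = 18.8.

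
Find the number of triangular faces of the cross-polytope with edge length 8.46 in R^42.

Each 2-face is the convex hull of 3 vertices, one chosen as ±e_i from each of 3 distinct axes: 2^3·C(42,3) = 91840.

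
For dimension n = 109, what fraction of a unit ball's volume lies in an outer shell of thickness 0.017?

1 - (1-0.017)^109 ≈ 0.845712 ≈ 84.57%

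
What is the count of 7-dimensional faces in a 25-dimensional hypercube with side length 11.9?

Choose 7 of 25 axes to span the face (C(25,7) = 480700 ways), then fix each of the remaining 18 coordinates at one of its two extreme values (2^18 = 262144 ways): 480700·262144 = 126012620800.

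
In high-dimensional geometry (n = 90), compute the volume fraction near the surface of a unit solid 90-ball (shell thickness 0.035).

1 - (1-0.035)^90 ≈ 0.9595 ≈ 95.95%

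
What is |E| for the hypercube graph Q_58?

The 58-cube has n·2^(n-1) = 58·2^57 = 58·144115188075855872 = 8358680908399640576 edges.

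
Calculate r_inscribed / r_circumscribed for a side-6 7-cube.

r_in = 6/2 (half the side); r_out = 6√7/2 (half the diagonal). Ratio = 1/√7 ≈ 0.377964.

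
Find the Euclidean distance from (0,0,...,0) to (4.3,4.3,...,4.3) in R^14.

Diagonal = √14 · 4.3 ≈ 16.0891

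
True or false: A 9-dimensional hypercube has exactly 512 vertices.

True. The 9-cube has 2^9 = 512 vertices.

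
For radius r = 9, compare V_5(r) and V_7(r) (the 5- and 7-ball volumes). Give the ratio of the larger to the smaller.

V_5(9) ≈ 310821, V_7(9) ≈ 2.25984e+07. The 7-ball is larger by a factor of 72.71.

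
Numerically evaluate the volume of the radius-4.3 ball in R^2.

Volume = π^{2/2}·(4.3)^2/Γ(2) ≈ 58.088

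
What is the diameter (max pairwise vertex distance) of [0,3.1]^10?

d = √(3.1² + 3.1² + ... + 3.1²) [10 terms] = √(10·3.1²) = 3.1√10 ≈ 9.80306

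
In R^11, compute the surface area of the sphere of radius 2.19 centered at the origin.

|∂B_11(2.19)| ≈ 52594.3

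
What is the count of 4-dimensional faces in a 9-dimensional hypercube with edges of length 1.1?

f_4(9-cube) = (9 choose 4) · 2^5 = 4032.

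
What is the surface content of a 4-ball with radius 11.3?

S = n·V_n(r)/r = 4·V_4(11.3)/11.3 (volume-to-surface relation), giving 28481.6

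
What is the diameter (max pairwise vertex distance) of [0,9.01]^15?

The space diagonal of an n-cube of side s is s√n. Here 9.01·√15 ≈ 34.8956.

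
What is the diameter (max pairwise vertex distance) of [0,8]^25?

||(8,8,...,8)|| = √(25)·8 = 40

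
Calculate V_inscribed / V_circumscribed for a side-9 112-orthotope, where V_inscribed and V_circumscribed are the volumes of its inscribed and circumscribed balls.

V_in / V_out = (r_in/r_out)^112 = (1/√112)^112 = 112^(-112/2) ≈ 1.75304e-115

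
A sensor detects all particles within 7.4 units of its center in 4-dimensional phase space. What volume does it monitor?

V_4(7.4) = π^(4/2) · (7.4)^4 / Γ(4/2 + 1) ≈ 14797.8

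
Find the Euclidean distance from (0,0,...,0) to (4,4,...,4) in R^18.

d = √(4² + 4² + ... + 4²) [18 terms] = √(18·4²) = 4√18 ≈ 16.9706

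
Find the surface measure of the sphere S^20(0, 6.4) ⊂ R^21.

|∂B_21(6.4)| ≈ 3.89374e+15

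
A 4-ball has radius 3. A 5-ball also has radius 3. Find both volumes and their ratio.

V_4(3) ≈ 399.719. V_5(3) ≈ 1279.1. Ratio V_4/V_5 ≈ 0.3125.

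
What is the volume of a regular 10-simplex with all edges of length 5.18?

V_10 = √(11) · 5.18^10 / (10! · 2^(10/2)) ≈ 0.397266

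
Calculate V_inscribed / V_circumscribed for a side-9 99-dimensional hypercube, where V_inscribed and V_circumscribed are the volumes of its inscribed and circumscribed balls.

V_in/V_out = n^(-n/2) = 99^(-99/2) ≈ 1.64459e-99.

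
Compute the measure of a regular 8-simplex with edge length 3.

Volume = 3^8 · √(9/2^8) / 8! ≈ 0.0305106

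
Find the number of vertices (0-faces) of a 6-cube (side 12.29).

An n-cube has C(n,k)·2^(n-k) k-faces. Here C(6,0)·2^6 = 1·64 = 64.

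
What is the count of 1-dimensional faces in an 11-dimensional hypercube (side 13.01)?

An n-cube has C(n,k)·2^(n-k) k-faces. Here C(11,1)·2^10 = 11·1024 = 11264.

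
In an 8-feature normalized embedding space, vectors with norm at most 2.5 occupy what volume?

V = 390625·π^4/6144 ≈ 6193.1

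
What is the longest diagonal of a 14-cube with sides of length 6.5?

||(6.5,6.5,...,6.5)|| = √(14)·6.5 ≈ 24.3208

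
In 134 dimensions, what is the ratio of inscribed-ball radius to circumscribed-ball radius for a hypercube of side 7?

r_in = 7/2 (half the side); r_out = 7√134/2 (half the diagonal). Ratio = 1/√134 ≈ 0.0863868.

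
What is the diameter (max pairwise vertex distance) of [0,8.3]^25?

Diagonal = √25 · 8.3 = 41.5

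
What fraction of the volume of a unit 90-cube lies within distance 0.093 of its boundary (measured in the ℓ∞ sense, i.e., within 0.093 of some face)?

The inner cube has side 1-2·0.093 = 0.814 and volume (0.814)^90 ≈ 9.041e-09, so the shell holds 0.999999991 of the volume.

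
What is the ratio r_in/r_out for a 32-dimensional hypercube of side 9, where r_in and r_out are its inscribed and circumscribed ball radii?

Ratio = (s/2)/(s√32/2) = 32^(-1/2) ≈ 0.176777.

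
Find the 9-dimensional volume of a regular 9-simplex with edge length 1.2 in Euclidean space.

V = (1.2^9 / 9!) · √((9+1) / 2^9) ≈ 1.98716e-06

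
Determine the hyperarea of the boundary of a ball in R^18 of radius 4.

S_18(4) = 2·π^(18/2)·(4)^17 / Γ(18/2) = 268435456·π^9/315 ≈ 2.54026e+10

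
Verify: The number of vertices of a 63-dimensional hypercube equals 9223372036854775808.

True. The 63-cube has 2^63 = 9223372036854775808 vertices.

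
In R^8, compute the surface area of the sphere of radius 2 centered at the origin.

|∂B_8(2)| = 128·π^4/3 ≈ 4156.12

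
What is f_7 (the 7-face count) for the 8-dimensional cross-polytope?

An n-cross-polytope has 2^(k+1)·C(n,k+1) k-faces. Here 2^8·C(8,8) = 256·1 = 256.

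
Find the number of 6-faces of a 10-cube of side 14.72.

Number of 6-faces = C(10,6) · 2^(10-6) = 210 · 16 = 3360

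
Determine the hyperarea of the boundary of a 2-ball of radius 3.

S = n·V_n(r)/r = 2·V_2(3)/3 (volume-to-surface relation), giving 2πr = 2π·3 ≈ 18.8496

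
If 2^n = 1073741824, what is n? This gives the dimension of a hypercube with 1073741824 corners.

The n-cube has 2^n vertices, and 1073741824 = 2^30, so n = 30.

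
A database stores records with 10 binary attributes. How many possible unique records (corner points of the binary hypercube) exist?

An n-cube has 2^n vertices; for n = 10 that is 2^10 = 1024.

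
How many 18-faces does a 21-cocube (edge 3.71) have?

An n-cross-polytope has 2^(k+1)·C(n,k+1) k-faces. Here 2^19·C(21,19) = 524288·210 = 110100480.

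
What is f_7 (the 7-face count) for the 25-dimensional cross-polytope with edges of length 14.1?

Number of 7-faces = 2^(7+1) · C(25,7+1) = 256 · 1081575 = 276883200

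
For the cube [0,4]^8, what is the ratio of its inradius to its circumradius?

Ratio = (s/2)/(s√8/2) = 8^(-1/2) ≈ 0.353553.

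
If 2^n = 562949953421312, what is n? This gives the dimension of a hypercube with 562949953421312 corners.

The n-cube has 2^n vertices, and 562949953421312 = 2^49, so n = 49.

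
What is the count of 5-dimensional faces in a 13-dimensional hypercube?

Number of 5-faces = C(13,5) · 2^(13-5) = 1287 · 256 = 329472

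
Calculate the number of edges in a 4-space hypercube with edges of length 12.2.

The 4-cube has n·2^(n-1) = 4·2^3 = 4·8 = 32 edges.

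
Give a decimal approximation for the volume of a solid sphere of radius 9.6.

Volume = π^{3/2}·(9.6)^3/Γ(5/2) ≈ 3705.97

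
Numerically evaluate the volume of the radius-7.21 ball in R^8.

V_8(7.21) = π^(8/2) · (7.21)^8 / Γ(8/2 + 1) ≈ 2.96395e+07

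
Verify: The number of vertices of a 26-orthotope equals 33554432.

False. The 26-cube has 2^26 = 67108864 vertices.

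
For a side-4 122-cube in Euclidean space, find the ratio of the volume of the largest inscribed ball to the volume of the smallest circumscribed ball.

V_in/V_out = n^(-n/2) = 122^(-122/2) ≈ 5.39573e-128.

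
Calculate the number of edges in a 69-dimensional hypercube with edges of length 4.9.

The 69-cube has n·2^(n-1) = 69·2^68 = 69·295147905179352825856 = 20365205457375344984064 edges.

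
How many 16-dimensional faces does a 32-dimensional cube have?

Number of 16-faces = C(32,16) · 2^(32-16) = 601080390 · 65536 = 39392404439040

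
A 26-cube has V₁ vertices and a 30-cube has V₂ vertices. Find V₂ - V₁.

V₁ = 2^26 = 67108864. V₂ = 2^30 = 1073741824. V₂ - V₁ = 1006632960.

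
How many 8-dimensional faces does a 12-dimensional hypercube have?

Choose 8 of 12 axes to span the face (C(12,8) = 495 ways), then fix each of the remaining 4 coordinates at one of its two extreme values (2^4 = 16 ways): 495·16 = 7920.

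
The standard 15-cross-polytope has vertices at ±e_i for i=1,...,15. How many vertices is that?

Number of vertices = 2n = 30.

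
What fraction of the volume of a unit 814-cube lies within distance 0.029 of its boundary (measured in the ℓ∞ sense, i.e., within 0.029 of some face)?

Shell fraction = 1 - (1-0.058)^814 ≈ 1 - 7.541e-22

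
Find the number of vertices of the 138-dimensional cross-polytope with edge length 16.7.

An n-cross-polytope has 2n vertices; here n = 138, giving 276.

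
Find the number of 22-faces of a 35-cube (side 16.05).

f_22(35-cube) = (35 choose 22) · 2^13 = 12094159257600.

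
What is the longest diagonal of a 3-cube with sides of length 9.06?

d = √(9.06² + 9.06² + ... + 9.06²) [3 terms] = √(3·9.06²) = 9.06√3 ≈ 15.6924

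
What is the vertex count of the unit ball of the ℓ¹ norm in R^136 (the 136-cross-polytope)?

An n-cross-polytope has 2n vertices; here n = 136, giving 272.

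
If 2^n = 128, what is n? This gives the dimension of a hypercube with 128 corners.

n = log_2(128) = 7.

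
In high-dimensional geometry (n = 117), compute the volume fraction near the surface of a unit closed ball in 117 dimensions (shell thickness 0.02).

1 - (1-0.02)^117 ≈ 0.90593 ≈ 90.59%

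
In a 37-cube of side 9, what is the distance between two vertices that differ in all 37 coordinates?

The space diagonal of an n-cube of side s is s√n. Here 9·√37 ≈ 54.7449.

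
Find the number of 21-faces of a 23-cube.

Choose 21 of 23 axes to span the face (C(23,21) = 253 ways), then fix each of the remaining 2 coordinates at one of its two extreme values (2^2 = 4 ways): 253·4 = 1012.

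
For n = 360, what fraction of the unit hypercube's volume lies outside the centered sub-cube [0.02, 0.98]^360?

Shell fraction = 1 - (1-0.04)^360 ≈ 0.9999995854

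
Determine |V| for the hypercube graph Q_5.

An n-cube has 2^n vertices; for n = 5 that is 2^5 = 32.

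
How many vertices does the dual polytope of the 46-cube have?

An n-cross-polytope has 2n vertices; here n = 46, giving 92.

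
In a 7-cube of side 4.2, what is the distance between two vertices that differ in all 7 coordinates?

The space diagonal of an n-cube of side s is s√n. Here 4.2·√7 ≈ 11.1122.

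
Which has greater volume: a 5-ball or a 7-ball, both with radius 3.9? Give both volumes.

V_5(3.9) ≈ 4749.21. V_7(3.9) ≈ 64838.4. The 7-ball is larger.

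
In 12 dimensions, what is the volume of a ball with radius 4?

V_12(4) = π^(12/2) · (4)^12 / Γ(12/2 + 1) = 1048576·π^6/45 ≈ 2.2402e+07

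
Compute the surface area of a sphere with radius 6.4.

The surface area of an n-ball is 2π^(n/2) r^(n-1) / Γ(n/2). For n=3, r=6.4: 4πr² = 4π·(6.4)² ≈ 514.719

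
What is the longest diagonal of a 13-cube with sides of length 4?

d = √(4² + 4² + ... + 4²) [13 terms] = √(13·4²) = 4√13 ≈ 14.4222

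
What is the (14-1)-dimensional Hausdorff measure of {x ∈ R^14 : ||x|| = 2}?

The surface area of an n-ball is 2π^(n/2) r^(n-1) / Γ(n/2). For n=14, r=2: 1024·π^7/45 ≈ 68728.5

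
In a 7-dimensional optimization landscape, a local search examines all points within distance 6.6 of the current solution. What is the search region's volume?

The n-ball volume is π^(n/2)·r^n/Γ(n/2+1). With n=7, r=6.6: V ≈ 2.57744e+06.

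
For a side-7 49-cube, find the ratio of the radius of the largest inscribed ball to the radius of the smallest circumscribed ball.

For an n-cube of any side s, the inradius is s/2 and the circumradius is s√n/2, so the ratio is 1/√49 ≈ 0.142857.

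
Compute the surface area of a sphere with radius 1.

S_3(1) = 2·π^(3/2)·(1)^2 / Γ(3/2) = 4πr² = 4π·(1)² ≈ 12.5664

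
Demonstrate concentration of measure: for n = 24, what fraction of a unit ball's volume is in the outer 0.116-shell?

1 - (1-0.116)^24 ≈ 0.948137 ≈ 94.81%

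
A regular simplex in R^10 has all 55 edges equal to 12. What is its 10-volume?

For a regular n-simplex with edge a, V = (a^n / n!)·√((n+1)/2^n). With a=12, n=10: V ≈ 1768.46.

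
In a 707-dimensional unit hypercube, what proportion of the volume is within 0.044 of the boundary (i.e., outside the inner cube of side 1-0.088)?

1 - (1 - 2·0.044)^707 = 1 - 0.912^707 ≈ 1 - 5.204e-29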